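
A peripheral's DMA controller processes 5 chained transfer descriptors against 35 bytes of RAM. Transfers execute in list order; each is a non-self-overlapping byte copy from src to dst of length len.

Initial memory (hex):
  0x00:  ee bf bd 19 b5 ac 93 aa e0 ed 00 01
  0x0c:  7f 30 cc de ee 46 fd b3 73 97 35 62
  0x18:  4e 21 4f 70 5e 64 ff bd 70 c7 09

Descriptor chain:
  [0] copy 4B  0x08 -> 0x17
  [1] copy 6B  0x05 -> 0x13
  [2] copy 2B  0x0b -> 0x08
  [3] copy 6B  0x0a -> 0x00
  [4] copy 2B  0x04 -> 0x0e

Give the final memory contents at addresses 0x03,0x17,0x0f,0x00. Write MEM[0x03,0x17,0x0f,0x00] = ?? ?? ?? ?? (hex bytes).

D0: mem[0x17..0x1a] <- [e0 ed 00 01]
D1: mem[0x13..0x18] <- [ac 93 aa e0 ed 00]
D2: mem[0x08..0x09] <- [01 7f]
D3: mem[0x00..0x05] <- [00 01 7f 30 cc de]
D4: mem[0x0e..0x0f] <- [cc de]
query mem[0x03]=0x30, mem[0x17]=0xed, mem[0x0f]=0xde, mem[0x00]=0x00

MEM[0x03,0x17,0x0f,0x00] = 30 ed de 00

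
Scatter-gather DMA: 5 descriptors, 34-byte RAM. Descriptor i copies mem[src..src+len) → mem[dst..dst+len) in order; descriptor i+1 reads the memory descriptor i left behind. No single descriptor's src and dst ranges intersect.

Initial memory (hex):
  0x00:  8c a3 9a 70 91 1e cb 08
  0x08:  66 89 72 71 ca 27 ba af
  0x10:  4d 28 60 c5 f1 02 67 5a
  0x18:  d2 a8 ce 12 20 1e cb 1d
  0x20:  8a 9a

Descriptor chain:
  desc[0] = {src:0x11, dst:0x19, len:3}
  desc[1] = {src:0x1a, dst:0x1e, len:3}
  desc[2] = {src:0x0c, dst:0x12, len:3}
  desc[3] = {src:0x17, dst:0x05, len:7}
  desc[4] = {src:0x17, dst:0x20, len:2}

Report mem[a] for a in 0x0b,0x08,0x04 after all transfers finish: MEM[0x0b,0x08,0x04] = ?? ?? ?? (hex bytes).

[0] 0x11->0x19 len=3 : 28 60 c5
[1] 0x1a->0x1e len=3 : 60 c5 20
[2] 0x0c->0x12 len=3 : ca 27 ba
[3] 0x17->0x05 len=7 : 5a d2 28 60 c5 20 1e
[4] 0x17->0x20 len=2 : 5a d2
query mem[0x0b]=0x1e, mem[0x08]=0x60, mem[0x04]=0x91

MEM[0x0b,0x08,0x04] = 1e 60 91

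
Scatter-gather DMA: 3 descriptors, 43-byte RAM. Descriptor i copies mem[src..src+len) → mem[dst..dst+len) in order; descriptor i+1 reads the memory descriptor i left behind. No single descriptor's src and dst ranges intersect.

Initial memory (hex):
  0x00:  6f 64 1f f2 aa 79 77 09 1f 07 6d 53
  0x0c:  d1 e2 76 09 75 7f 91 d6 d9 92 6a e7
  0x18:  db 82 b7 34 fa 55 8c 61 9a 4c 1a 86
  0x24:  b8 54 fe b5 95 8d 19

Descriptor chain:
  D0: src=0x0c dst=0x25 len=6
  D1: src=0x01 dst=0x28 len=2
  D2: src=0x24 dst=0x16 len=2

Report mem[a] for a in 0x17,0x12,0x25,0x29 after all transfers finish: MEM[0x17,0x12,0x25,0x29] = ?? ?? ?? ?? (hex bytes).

[0] 0x0c->0x25 len=6 : d1 e2 76 09 75 7f
[1] 0x01->0x28 len=2 : 64 1f
[2] 0x24->0x16 len=2 : b8 d1
query mem[0x17]=0xd1, mem[0x12]=0x91, mem[0x25]=0xd1, mem[0x29]=0x1f

MEM[0x17,0x12,0x25,0x29] = d1 91 d1 1f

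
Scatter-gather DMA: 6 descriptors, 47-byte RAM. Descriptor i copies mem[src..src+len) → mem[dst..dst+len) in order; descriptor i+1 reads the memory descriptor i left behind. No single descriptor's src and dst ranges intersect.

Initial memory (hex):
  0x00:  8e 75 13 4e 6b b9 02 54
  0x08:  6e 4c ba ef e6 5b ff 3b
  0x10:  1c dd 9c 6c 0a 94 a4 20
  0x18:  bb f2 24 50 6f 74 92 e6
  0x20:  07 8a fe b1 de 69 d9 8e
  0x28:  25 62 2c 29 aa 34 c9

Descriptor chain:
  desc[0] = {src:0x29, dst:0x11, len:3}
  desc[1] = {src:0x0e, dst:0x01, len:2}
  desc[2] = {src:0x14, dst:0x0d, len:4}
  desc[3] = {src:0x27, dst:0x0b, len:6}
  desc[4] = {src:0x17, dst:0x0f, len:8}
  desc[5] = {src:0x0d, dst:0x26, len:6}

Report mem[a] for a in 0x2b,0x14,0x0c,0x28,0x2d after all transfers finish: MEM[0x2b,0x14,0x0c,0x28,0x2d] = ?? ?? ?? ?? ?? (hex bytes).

  after D0: wrote 3B at 0x11 = 622c29
  after D1: wrote 2B at 0x01 = ff3b
  after D2: wrote 4B at 0x0d = 0a94a420
  after D3: wrote 6B at 0x0b = 8e25622c29aa
  after D4: wrote 8B at 0x0f = 20bbf224506f7492
  after D5: wrote 6B at 0x26 = 622c20bbf224
query mem[0x2b]=0x24, mem[0x14]=0x6f, mem[0x0c]=0x25, mem[0x28]=0x20, mem[0x2d]=0x34

MEM[0x2b,0x14,0x0c,0x28,0x2d] = 24 6f 25 20 34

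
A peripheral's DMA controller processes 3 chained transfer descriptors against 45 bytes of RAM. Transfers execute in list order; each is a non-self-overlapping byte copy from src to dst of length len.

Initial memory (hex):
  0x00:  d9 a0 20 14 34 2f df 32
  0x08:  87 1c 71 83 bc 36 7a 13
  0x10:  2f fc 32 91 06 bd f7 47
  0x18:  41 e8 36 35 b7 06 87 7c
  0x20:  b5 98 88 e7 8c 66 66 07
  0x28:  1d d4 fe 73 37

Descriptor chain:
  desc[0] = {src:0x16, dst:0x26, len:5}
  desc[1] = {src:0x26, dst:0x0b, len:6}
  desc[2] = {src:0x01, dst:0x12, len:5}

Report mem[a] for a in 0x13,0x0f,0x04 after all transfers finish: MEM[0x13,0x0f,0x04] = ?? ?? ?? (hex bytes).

MEM[0x13,0x0f,0x04] = 20 36 34

[0] 0x16->0x26 len=5 : f7 47 41 e8 36
[1] 0x26->0x0b len=6 : f7 47 41 e8 36 73
[2] 0x01->0x12 len=5 : a0 20 14 34 2f
query mem[0x13]=0x20, mem[0x0f]=0x36, mem[0x04]=0x34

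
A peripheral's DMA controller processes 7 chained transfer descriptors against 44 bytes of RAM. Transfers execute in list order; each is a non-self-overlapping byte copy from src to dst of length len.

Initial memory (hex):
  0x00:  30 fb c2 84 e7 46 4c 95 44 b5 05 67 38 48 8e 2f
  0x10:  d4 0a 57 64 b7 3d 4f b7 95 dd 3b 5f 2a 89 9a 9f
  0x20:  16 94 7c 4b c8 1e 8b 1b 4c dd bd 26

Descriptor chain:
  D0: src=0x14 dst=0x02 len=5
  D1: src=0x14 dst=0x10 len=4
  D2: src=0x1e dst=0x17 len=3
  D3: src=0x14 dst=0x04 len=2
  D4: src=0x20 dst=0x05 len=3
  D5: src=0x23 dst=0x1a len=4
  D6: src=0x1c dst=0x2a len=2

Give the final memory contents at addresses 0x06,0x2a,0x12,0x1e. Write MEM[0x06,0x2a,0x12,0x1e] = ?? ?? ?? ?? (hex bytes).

D0: mem[0x02..0x06] <- [b7 3d 4f b7 95]
D1: mem[0x10..0x13] <- [b7 3d 4f b7]
D2: mem[0x17..0x19] <- [9a 9f 16]
D3: mem[0x04..0x05] <- [b7 3d]
D4: mem[0x05..0x07] <- [16 94 7c]
D5: mem[0x1a..0x1d] <- [4b c8 1e 8b]
D6: mem[0x2a..0x2b] <- [1e 8b]
query mem[0x06]=0x94, mem[0x2a]=0x1e, mem[0x12]=0x4f, mem[0x1e]=0x9a

MEM[0x06,0x2a,0x12,0x1e] = 94 1e 4f 9a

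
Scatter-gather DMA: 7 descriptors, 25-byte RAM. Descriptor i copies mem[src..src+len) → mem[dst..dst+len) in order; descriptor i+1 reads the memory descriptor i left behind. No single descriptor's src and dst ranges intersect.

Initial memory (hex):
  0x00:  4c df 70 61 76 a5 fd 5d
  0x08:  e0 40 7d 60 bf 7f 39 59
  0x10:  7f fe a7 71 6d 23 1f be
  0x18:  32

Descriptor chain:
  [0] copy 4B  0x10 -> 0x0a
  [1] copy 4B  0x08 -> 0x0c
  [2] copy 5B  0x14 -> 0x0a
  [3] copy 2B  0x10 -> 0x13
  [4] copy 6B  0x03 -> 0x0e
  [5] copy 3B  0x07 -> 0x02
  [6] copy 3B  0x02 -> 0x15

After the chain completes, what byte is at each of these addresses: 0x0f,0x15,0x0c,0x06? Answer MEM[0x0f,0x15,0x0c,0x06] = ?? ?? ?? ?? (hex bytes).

D0: mem[0x0a..0x0d] <- [7f fe a7 71]
D1: mem[0x0c..0x0f] <- [e0 40 7f fe]
D2: mem[0x0a..0x0e] <- [6d 23 1f be 32]
D3: mem[0x13..0x14] <- [7f fe]
D4: mem[0x0e..0x13] <- [61 76 a5 fd 5d e0]
D5: mem[0x02..0x04] <- [5d e0 40]
D6: mem[0x15..0x17] <- [5d e0 40]
query mem[0x0f]=0x76, mem[0x15]=0x5d, mem[0x0c]=0x1f, mem[0x06]=0xfd

MEM[0x0f,0x15,0x0c,0x06] = 76 5d 1f fd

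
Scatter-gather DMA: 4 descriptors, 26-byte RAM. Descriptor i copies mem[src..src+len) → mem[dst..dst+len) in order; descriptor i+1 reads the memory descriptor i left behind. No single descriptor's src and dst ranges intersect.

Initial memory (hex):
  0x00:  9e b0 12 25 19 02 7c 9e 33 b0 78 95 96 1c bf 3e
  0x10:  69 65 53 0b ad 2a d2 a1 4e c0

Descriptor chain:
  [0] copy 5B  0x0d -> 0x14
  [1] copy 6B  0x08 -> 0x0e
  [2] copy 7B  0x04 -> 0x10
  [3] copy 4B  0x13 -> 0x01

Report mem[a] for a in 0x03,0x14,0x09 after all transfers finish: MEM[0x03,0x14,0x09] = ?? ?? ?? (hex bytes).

  after D0: wrote 5B at 0x14 = 1cbf3e6965
  after D1: wrote 6B at 0x0e = 33b07895961c
  after D2: wrote 7B at 0x10 = 19027c9e33b078
  after D3: wrote 4B at 0x01 = 9e33b078
query mem[0x03]=0xb0, mem[0x14]=0x33, mem[0x09]=0xb0

MEM[0x03,0x14,0x09] = b0 33 b0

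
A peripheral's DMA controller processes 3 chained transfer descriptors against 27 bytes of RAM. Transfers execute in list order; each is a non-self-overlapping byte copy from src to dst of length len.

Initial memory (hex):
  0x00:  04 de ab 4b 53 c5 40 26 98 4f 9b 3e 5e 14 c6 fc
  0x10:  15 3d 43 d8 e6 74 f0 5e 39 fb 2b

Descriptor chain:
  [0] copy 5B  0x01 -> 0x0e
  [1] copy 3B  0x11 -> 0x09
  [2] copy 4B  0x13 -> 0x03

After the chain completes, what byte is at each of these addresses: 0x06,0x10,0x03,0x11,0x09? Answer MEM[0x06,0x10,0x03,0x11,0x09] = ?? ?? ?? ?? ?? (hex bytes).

[0] 0x01->0x0e len=5 : de ab 4b 53 c5
[1] 0x11->0x09 len=3 : 53 c5 d8
[2] 0x13->0x03 len=4 : d8 e6 74 f0
query mem[0x06]=0xf0, mem[0x10]=0x4b, mem[0x03]=0xd8, mem[0x11]=0x53, mem[0x09]=0x53

MEM[0x06,0x10,0x03,0x11,0x09] = f0 4b d8 53 53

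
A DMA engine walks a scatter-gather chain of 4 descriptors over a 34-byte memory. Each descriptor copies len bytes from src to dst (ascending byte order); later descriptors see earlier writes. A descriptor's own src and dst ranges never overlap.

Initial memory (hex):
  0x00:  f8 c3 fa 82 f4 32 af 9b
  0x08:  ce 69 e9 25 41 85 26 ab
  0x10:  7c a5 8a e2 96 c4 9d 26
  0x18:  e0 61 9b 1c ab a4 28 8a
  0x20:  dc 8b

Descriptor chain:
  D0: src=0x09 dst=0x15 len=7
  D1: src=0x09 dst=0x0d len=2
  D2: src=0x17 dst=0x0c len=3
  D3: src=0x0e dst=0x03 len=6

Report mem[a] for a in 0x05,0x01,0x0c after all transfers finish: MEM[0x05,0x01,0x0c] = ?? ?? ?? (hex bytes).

MEM[0x05,0x01,0x0c] = 7c c3 25

  after D0: wrote 7B at 0x15 = 69e925418526ab
  after D1: wrote 2B at 0x0d = 69e9
  after D2: wrote 3B at 0x0c = 254185
  after D3: wrote 6B at 0x03 = 85ab7ca58ae2
query mem[0x05]=0x7c, mem[0x01]=0xc3, mem[0x0c]=0x25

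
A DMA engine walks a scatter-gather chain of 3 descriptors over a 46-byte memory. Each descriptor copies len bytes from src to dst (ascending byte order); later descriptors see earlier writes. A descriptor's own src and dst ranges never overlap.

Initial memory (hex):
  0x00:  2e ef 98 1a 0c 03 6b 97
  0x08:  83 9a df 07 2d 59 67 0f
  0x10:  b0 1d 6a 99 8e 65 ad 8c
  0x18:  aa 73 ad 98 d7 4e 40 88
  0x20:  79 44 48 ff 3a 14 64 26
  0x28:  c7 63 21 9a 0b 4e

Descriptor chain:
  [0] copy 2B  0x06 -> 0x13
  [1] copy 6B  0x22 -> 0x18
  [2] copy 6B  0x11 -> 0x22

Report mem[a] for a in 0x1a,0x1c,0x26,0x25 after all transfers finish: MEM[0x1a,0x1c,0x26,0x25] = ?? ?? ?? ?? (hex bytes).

[0] 0x06->0x13 len=2 : 6b 97
[1] 0x22->0x18 len=6 : 48 ff 3a 14 64 26
[2] 0x11->0x22 len=6 : 1d 6a 6b 97 65 ad
query mem[0x1a]=0x3a, mem[0x1c]=0x64, mem[0x26]=0x65, mem[0x25]=0x97

MEM[0x1a,0x1c,0x26,0x25] = 3a 64 65 97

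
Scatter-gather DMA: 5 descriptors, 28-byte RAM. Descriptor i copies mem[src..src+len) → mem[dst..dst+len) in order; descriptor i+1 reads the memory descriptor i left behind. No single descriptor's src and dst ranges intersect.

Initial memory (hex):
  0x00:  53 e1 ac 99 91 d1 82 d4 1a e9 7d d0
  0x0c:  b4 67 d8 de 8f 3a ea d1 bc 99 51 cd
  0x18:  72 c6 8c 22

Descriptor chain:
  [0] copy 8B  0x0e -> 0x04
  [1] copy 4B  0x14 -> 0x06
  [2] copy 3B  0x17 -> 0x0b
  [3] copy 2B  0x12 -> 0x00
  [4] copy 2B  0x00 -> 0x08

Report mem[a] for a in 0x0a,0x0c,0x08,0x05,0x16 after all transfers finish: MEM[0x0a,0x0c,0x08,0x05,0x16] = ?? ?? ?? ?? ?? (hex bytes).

  after D0: wrote 8B at 0x04 = d8de8f3aead1bc99
  after D1: wrote 4B at 0x06 = bc9951cd
  after D2: wrote 3B at 0x0b = cd72c6
  after D3: wrote 2B at 0x00 = ead1
  after D4: wrote 2B at 0x08 = ead1
query mem[0x0a]=0xbc, mem[0x0c]=0x72, mem[0x08]=0xea, mem[0x05]=0xde, mem[0x16]=0x51

MEM[0x0a,0x0c,0x08,0x05,0x16] = bc 72 ea de 51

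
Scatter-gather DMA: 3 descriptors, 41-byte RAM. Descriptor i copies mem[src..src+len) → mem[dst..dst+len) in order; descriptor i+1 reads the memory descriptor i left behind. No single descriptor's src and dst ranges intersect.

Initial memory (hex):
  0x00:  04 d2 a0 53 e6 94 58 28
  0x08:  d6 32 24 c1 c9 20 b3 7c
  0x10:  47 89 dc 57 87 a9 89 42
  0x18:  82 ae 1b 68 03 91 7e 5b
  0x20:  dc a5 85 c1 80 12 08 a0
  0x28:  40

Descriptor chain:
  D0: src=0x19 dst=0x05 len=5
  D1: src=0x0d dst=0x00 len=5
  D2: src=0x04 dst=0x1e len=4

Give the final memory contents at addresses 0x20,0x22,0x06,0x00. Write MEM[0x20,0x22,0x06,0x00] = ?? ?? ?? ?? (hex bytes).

MEM[0x20,0x22,0x06,0x00] = 1b 85 1b 20

#0 dst[0x05+5] := {0xae,0x1b,0x68,0x03,0x91}
#1 dst[0x00+5] := {0x20,0xb3,0x7c,0x47,0x89}
#2 dst[0x1e+4] := {0x89,0xae,0x1b,0x68}
query mem[0x20]=0x1b, mem[0x22]=0x85, mem[0x06]=0x1b, mem[0x00]=0x20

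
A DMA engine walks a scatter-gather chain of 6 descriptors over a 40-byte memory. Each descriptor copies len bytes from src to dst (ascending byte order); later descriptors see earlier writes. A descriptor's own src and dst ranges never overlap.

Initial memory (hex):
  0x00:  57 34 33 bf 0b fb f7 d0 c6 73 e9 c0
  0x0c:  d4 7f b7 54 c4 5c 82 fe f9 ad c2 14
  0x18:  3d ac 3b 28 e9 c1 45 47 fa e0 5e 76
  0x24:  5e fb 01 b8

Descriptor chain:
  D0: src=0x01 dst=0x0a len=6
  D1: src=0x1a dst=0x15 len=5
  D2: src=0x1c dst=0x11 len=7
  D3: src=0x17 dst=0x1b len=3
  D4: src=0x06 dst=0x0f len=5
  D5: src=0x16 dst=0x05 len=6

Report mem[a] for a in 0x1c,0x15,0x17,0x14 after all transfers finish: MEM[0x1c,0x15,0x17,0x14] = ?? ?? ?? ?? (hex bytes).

MEM[0x1c,0x15,0x17,0x14] = c1 fa 5e 47

[0] 0x01->0x0a len=6 : 34 33 bf 0b fb f7
[1] 0x1a->0x15 len=5 : 3b 28 e9 c1 45
[2] 0x1c->0x11 len=7 : e9 c1 45 47 fa e0 5e
[3] 0x17->0x1b len=3 : 5e c1 45
[4] 0x06->0x0f len=5 : f7 d0 c6 73 34
[5] 0x16->0x05 len=6 : e0 5e c1 45 3b 5e
query mem[0x1c]=0xc1, mem[0x15]=0xfa, mem[0x17]=0x5e, mem[0x14]=0x47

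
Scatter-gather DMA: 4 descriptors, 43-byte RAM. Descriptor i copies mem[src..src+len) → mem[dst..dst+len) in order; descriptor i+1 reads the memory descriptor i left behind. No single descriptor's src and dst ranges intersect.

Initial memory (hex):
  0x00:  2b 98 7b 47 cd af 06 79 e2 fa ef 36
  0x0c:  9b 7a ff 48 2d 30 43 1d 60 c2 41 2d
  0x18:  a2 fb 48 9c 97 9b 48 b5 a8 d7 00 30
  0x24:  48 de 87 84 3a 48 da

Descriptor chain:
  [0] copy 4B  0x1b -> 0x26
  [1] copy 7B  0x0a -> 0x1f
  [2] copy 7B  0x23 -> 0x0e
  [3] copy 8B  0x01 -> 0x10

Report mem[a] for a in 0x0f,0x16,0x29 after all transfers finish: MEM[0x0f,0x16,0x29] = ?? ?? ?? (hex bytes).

MEM[0x0f,0x16,0x29] = 48 79 48

D0: mem[0x26..0x29] <- [9c 97 9b 48]
D1: mem[0x1f..0x25] <- [ef 36 9b 7a ff 48 2d]
D2: mem[0x0e..0x14] <- [ff 48 2d 9c 97 9b 48]
D3: mem[0x10..0x17] <- [98 7b 47 cd af 06 79 e2]
query mem[0x0f]=0x48, mem[0x16]=0x79, mem[0x29]=0x48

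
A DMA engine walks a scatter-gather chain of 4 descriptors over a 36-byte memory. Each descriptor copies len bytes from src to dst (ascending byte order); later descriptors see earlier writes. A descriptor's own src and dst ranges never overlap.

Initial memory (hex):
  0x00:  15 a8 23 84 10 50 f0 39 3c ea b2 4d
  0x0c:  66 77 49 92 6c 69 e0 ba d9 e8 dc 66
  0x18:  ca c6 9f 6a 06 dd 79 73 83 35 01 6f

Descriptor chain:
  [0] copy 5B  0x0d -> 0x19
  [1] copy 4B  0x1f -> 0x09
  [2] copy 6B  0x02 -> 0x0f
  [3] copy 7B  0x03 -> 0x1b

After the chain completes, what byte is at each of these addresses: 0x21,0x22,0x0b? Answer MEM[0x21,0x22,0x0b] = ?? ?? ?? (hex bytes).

MEM[0x21,0x22,0x0b] = 73 01 35

  after D0: wrote 5B at 0x19 = 7749926c69
  after D1: wrote 4B at 0x09 = 73833501
  after D2: wrote 6B at 0x0f = 23841050f039
  after D3: wrote 7B at 0x1b = 841050f0393c73
query mem[0x21]=0x73, mem[0x22]=0x01, mem[0x0b]=0x35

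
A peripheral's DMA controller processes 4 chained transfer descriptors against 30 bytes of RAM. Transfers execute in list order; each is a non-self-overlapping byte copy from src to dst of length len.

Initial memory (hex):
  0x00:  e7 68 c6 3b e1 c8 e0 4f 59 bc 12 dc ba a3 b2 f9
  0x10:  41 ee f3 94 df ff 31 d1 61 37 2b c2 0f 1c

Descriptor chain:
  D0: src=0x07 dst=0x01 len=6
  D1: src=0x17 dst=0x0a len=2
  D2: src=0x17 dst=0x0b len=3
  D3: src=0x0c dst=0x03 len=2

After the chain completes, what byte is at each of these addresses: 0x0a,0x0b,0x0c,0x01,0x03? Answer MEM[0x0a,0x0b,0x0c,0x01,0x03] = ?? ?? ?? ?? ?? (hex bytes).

#0 dst[0x01+6] := {0x4f,0x59,0xbc,0x12,0xdc,0xba}
#1 dst[0x0a+2] := {0xd1,0x61}
#2 dst[0x0b+3] := {0xd1,0x61,0x37}
#3 dst[0x03+2] := {0x61,0x37}
query mem[0x0a]=0xd1, mem[0x0b]=0xd1, mem[0x0c]=0x61, mem[0x01]=0x4f, mem[0x03]=0x61

MEM[0x0a,0x0b,0x0c,0x01,0x03] = d1 d1 61 4f 61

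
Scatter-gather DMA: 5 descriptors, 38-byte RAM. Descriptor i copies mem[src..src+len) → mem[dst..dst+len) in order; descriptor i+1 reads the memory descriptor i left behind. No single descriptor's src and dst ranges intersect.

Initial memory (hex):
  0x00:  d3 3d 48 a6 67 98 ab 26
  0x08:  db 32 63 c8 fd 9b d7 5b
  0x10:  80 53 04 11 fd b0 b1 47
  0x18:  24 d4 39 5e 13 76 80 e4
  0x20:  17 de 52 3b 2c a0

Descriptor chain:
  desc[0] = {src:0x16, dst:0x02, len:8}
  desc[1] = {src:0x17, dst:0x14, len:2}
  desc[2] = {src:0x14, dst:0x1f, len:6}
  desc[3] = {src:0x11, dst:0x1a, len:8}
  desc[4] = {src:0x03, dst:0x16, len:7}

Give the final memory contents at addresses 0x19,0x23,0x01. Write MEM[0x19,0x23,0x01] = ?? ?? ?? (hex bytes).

MEM[0x19,0x23,0x01] = 39 24 3d

#0 dst[0x02+8] := {0xb1,0x47,0x24,0xd4,0x39,0x5e,0x13,0x76}
#1 dst[0x14+2] := {0x47,0x24}
#2 dst[0x1f+6] := {0x47,0x24,0xb1,0x47,0x24,0xd4}
#3 dst[0x1a+8] := {0x53,0x04,0x11,0x47,0x24,0xb1,0x47,0x24}
#4 dst[0x16+7] := {0x47,0x24,0xd4,0x39,0x5e,0x13,0x76}
query mem[0x19]=0x39, mem[0x23]=0x24, mem[0x01]=0x3d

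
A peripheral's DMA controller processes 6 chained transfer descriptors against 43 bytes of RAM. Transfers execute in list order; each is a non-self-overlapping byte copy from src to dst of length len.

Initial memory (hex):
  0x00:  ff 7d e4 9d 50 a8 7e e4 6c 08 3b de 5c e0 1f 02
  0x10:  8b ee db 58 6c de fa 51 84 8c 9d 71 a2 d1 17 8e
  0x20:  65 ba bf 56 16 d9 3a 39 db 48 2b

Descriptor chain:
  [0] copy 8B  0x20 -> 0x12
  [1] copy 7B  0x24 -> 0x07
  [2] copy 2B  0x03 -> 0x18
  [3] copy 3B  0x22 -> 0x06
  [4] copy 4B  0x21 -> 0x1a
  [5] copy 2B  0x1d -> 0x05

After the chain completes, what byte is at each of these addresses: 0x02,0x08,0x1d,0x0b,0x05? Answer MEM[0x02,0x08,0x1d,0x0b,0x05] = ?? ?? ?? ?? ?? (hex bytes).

MEM[0x02,0x08,0x1d,0x0b,0x05] = e4 16 16 db 16

#0 dst[0x12+8] := {0x65,0xba,0xbf,0x56,0x16,0xd9,0x3a,0x39}
#1 dst[0x07+7] := {0x16,0xd9,0x3a,0x39,0xdb,0x48,0x2b}
#2 dst[0x18+2] := {0x9d,0x50}
#3 dst[0x06+3] := {0xbf,0x56,0x16}
#4 dst[0x1a+4] := {0xba,0xbf,0x56,0x16}
#5 dst[0x05+2] := {0x16,0x17}
query mem[0x02]=0xe4, mem[0x08]=0x16, mem[0x1d]=0x16, mem[0x0b]=0xdb, mem[0x05]=0x16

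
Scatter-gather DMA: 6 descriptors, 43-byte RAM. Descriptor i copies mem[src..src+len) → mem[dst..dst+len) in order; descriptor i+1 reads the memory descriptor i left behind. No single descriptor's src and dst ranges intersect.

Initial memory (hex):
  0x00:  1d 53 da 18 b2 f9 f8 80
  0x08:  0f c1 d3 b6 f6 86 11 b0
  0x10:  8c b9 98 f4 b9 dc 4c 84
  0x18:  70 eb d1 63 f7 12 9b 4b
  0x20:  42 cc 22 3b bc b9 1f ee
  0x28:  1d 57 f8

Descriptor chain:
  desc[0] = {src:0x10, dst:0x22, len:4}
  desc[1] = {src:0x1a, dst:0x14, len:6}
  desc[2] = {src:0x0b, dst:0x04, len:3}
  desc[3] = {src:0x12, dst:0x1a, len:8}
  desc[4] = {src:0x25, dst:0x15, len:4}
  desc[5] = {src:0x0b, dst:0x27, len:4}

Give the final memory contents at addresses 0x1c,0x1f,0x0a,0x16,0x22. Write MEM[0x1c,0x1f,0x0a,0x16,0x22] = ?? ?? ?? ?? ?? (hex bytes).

MEM[0x1c,0x1f,0x0a,0x16,0x22] = d1 12 d3 1f 8c

  after D0: wrote 4B at 0x22 = 8cb998f4
  after D1: wrote 6B at 0x14 = d163f7129b4b
  after D2: wrote 3B at 0x04 = b6f686
  after D3: wrote 8B at 0x1a = 98f4d163f7129b4b
  after D4: wrote 4B at 0x15 = f41fee1d
  after D5: wrote 4B at 0x27 = b6f68611
query mem[0x1c]=0xd1, mem[0x1f]=0x12, mem[0x0a]=0xd3, mem[0x16]=0x1f, mem[0x22]=0x8c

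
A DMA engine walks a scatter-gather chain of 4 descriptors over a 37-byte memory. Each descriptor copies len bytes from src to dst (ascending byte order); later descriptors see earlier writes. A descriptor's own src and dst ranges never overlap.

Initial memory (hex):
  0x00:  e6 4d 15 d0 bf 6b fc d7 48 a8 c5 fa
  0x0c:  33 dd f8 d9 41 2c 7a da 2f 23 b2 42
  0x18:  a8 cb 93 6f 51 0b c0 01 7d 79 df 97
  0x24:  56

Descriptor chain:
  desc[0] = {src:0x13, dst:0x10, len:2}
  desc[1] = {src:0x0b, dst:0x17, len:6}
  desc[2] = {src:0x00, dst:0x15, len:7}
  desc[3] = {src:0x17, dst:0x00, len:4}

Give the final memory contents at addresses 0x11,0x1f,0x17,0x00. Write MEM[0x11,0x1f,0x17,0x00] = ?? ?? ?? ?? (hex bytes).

#0 dst[0x10+2] := {0xda,0x2f}
#1 dst[0x17+6] := {0xfa,0x33,0xdd,0xf8,0xd9,0xda}
#2 dst[0x15+7] := {0xe6,0x4d,0x15,0xd0,0xbf,0x6b,0xfc}
#3 dst[0x00+4] := {0x15,0xd0,0xbf,0x6b}
query mem[0x11]=0x2f, mem[0x1f]=0x01, mem[0x17]=0x15, mem[0x00]=0x15

MEM[0x11,0x1f,0x17,0x00] = 2f 01 15 15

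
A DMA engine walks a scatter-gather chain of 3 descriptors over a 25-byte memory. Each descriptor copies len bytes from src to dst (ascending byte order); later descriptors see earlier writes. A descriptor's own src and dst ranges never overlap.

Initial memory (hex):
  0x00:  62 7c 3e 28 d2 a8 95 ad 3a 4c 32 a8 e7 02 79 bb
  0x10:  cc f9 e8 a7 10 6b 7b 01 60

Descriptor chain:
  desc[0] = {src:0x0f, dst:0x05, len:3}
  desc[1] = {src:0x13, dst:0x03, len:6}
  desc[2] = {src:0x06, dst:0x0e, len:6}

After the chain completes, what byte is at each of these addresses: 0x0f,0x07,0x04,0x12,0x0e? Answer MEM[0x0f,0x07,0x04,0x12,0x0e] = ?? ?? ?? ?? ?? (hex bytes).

#0 dst[0x05+3] := {0xbb,0xcc,0xf9}
#1 dst[0x03+6] := {0xa7,0x10,0x6b,0x7b,0x01,0x60}
#2 dst[0x0e+6] := {0x7b,0x01,0x60,0x4c,0x32,0xa8}
query mem[0x0f]=0x01, mem[0x07]=0x01, mem[0x04]=0x10, mem[0x12]=0x32, mem[0x0e]=0x7b

MEM[0x0f,0x07,0x04,0x12,0x0e] = 01 01 10 32 7b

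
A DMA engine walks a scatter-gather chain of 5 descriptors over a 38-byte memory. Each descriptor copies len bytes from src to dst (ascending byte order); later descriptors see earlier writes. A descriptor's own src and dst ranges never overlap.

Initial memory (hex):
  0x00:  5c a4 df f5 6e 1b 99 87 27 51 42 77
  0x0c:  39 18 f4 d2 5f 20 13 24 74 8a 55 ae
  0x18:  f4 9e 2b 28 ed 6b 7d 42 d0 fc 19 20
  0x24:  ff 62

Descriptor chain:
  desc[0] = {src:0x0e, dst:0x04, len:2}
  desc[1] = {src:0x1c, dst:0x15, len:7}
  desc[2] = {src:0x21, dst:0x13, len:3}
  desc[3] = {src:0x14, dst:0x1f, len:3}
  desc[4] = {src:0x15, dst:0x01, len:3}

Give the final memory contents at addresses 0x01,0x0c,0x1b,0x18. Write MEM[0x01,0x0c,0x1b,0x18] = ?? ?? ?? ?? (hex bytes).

MEM[0x01,0x0c,0x1b,0x18] = 20 39 19 42

[0] 0x0e->0x04 len=2 : f4 d2
[1] 0x1c->0x15 len=7 : ed 6b 7d 42 d0 fc 19
[2] 0x21->0x13 len=3 : fc 19 20
[3] 0x14->0x1f len=3 : 19 20 6b
[4] 0x15->0x01 len=3 : 20 6b 7d
query mem[0x01]=0x20, mem[0x0c]=0x39, mem[0x1b]=0x19, mem[0x18]=0x42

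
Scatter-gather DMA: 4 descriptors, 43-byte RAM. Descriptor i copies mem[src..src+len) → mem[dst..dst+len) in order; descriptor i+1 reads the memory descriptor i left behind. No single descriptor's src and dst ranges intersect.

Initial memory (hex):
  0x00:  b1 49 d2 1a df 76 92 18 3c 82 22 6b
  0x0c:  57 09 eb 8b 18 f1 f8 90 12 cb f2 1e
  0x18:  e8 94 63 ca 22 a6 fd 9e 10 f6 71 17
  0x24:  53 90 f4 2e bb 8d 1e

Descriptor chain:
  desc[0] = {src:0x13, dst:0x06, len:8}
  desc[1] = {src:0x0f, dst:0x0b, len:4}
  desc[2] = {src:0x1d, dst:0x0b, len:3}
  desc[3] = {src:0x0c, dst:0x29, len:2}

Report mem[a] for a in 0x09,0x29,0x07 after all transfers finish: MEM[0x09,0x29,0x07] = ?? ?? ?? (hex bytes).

  after D0: wrote 8B at 0x06 = 9012cbf21ee89463
  after D1: wrote 4B at 0x0b = 8b18f1f8
  after D2: wrote 3B at 0x0b = a6fd9e
  after D3: wrote 2B at 0x29 = fd9e
query mem[0x09]=0xf2, mem[0x29]=0xfd, mem[0x07]=0x12

MEM[0x09,0x29,0x07] = f2 fd 12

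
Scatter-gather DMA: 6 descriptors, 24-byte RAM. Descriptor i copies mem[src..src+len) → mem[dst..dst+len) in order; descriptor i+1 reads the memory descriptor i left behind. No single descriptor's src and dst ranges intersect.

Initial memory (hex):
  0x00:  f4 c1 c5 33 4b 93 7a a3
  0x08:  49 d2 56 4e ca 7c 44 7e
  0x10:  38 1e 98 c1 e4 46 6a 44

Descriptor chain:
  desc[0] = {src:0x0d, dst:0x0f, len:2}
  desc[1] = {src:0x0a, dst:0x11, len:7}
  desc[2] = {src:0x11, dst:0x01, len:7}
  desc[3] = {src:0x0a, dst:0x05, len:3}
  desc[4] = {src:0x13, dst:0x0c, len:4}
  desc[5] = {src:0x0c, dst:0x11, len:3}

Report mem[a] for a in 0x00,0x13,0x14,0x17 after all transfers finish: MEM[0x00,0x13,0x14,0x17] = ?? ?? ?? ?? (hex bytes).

MEM[0x00,0x13,0x14,0x17] = f4 44 7c 44

[0] 0x0d->0x0f len=2 : 7c 44
[1] 0x0a->0x11 len=7 : 56 4e ca 7c 44 7c 44
[2] 0x11->0x01 len=7 : 56 4e ca 7c 44 7c 44
[3] 0x0a->0x05 len=3 : 56 4e ca
[4] 0x13->0x0c len=4 : ca 7c 44 7c
[5] 0x0c->0x11 len=3 : ca 7c 44
query mem[0x00]=0xf4, mem[0x13]=0x44, mem[0x14]=0x7c, mem[0x17]=0x44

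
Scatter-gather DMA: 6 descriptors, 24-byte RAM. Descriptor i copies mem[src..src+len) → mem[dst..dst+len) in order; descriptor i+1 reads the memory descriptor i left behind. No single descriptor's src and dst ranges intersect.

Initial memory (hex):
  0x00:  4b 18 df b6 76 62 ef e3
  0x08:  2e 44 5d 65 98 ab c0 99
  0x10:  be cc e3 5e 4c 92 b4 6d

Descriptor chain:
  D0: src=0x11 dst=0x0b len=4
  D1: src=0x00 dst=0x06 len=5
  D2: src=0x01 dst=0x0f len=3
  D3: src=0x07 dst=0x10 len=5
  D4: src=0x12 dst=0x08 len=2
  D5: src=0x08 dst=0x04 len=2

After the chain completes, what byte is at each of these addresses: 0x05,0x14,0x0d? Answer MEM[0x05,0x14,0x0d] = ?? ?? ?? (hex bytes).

[0] 0x11->0x0b len=4 : cc e3 5e 4c
[1] 0x00->0x06 len=5 : 4b 18 df b6 76
[2] 0x01->0x0f len=3 : 18 df b6
[3] 0x07->0x10 len=5 : 18 df b6 76 cc
[4] 0x12->0x08 len=2 : b6 76
[5] 0x08->0x04 len=2 : b6 76
query mem[0x05]=0x76, mem[0x14]=0xcc, mem[0x0d]=0x5e

MEM[0x05,0x14,0x0d] = 76 cc 5e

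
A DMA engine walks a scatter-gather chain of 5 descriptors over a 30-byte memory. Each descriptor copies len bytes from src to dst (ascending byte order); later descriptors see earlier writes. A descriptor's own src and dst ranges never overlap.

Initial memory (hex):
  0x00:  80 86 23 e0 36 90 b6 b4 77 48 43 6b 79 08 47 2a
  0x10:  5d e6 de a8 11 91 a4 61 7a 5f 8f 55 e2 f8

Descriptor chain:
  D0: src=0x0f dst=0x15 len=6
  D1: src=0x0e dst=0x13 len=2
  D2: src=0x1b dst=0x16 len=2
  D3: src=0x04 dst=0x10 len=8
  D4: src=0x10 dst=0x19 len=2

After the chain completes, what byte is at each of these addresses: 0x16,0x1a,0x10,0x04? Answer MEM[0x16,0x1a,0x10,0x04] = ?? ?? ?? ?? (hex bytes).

D0: mem[0x15..0x1a] <- [2a 5d e6 de a8 11]
D1: mem[0x13..0x14] <- [47 2a]
D2: mem[0x16..0x17] <- [55 e2]
D3: mem[0x10..0x17] <- [36 90 b6 b4 77 48 43 6b]
D4: mem[0x19..0x1a] <- [36 90]
query mem[0x16]=0x43, mem[0x1a]=0x90, mem[0x10]=0x36, mem[0x04]=0x36

MEM[0x16,0x1a,0x10,0x04] = 43 90 36 36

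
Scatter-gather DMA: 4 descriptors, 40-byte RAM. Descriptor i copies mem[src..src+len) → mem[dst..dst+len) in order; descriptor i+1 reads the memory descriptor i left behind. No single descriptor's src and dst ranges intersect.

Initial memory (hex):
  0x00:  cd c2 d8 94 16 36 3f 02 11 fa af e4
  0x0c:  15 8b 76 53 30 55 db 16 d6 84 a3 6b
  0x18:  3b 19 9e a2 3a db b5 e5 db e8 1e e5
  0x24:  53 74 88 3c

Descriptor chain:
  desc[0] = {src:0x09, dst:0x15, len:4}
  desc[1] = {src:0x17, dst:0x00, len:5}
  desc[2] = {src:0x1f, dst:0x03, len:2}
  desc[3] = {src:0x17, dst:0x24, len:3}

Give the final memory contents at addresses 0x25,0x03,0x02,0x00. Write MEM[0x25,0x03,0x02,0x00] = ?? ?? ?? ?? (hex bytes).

MEM[0x25,0x03,0x02,0x00] = 15 e5 19 e4

[0] 0x09->0x15 len=4 : fa af e4 15
[1] 0x17->0x00 len=5 : e4 15 19 9e a2
[2] 0x1f->0x03 len=2 : e5 db
[3] 0x17->0x24 len=3 : e4 15 19
query mem[0x25]=0x15, mem[0x03]=0xe5, mem[0x02]=0x19, mem[0x00]=0xe4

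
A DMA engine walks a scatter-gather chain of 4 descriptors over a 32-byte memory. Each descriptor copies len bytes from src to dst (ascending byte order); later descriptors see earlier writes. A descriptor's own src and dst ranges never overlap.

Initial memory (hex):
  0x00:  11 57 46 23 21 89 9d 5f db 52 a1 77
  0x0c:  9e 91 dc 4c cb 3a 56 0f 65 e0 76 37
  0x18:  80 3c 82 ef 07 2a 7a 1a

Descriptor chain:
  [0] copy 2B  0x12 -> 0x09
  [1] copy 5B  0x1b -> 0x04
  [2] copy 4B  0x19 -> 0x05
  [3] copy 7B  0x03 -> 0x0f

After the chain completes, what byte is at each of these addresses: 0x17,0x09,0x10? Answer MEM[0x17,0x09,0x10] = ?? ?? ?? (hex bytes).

MEM[0x17,0x09,0x10] = 37 56 ef

D0: mem[0x09..0x0a] <- [56 0f]
D1: mem[0x04..0x08] <- [ef 07 2a 7a 1a]
D2: mem[0x05..0x08] <- [3c 82 ef 07]
D3: mem[0x0f..0x15] <- [23 ef 3c 82 ef 07 56]
query mem[0x17]=0x37, mem[0x09]=0x56, mem[0x10]=0xef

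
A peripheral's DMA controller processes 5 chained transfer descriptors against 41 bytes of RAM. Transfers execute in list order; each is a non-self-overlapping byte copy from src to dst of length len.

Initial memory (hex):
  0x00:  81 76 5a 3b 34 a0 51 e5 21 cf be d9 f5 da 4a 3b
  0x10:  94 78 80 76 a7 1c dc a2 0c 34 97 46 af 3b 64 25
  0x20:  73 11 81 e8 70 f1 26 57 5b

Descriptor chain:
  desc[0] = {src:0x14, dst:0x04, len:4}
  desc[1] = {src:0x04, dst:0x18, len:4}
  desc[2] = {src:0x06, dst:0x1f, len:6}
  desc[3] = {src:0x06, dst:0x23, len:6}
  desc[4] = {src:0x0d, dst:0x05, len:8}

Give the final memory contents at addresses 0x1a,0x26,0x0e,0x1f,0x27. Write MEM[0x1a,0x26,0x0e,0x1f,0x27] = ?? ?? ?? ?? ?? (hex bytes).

MEM[0x1a,0x26,0x0e,0x1f,0x27] = dc cf 4a dc be

#0 dst[0x04+4] := {0xa7,0x1c,0xdc,0xa2}
#1 dst[0x18+4] := {0xa7,0x1c,0xdc,0xa2}
#2 dst[0x1f+6] := {0xdc,0xa2,0x21,0xcf,0xbe,0xd9}
#3 dst[0x23+6] := {0xdc,0xa2,0x21,0xcf,0xbe,0xd9}
#4 dst[0x05+8] := {0xda,0x4a,0x3b,0x94,0x78,0x80,0x76,0xa7}
query mem[0x1a]=0xdc, mem[0x26]=0xcf, mem[0x0e]=0x4a, mem[0x1f]=0xdc, mem[0x27]=0xbe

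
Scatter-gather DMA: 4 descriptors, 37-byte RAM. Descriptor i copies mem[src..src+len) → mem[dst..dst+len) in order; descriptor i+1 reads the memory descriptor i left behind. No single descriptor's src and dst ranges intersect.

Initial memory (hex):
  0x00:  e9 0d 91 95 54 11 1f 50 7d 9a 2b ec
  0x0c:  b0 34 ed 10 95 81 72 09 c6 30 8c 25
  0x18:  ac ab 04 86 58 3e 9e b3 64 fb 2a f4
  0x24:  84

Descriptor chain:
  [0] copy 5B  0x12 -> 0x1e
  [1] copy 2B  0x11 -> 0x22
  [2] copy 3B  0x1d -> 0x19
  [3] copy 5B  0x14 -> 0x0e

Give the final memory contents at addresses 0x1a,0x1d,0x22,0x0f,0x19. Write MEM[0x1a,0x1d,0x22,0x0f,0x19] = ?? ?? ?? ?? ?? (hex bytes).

D0: mem[0x1e..0x22] <- [72 09 c6 30 8c]
D1: mem[0x22..0x23] <- [81 72]
D2: mem[0x19..0x1b] <- [3e 72 09]
D3: mem[0x0e..0x12] <- [c6 30 8c 25 ac]
query mem[0x1a]=0x72, mem[0x1d]=0x3e, mem[0x22]=0x81, mem[0x0f]=0x30, mem[0x19]=0x3e

MEM[0x1a,0x1d,0x22,0x0f,0x19] = 72 3e 81 30 3e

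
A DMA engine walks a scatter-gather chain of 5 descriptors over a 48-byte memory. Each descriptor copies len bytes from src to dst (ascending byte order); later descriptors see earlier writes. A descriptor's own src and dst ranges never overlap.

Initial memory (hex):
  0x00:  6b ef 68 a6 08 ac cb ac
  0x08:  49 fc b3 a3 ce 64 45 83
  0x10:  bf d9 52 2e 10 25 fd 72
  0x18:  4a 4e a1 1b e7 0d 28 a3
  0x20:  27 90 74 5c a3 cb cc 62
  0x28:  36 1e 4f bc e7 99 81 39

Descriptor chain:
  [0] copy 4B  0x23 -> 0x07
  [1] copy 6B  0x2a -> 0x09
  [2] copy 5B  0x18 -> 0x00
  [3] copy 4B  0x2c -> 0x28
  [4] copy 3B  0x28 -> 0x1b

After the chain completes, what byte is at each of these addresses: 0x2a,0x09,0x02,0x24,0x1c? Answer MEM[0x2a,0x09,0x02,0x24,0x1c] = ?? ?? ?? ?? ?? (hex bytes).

[0] 0x23->0x07 len=4 : 5c a3 cb cc
[1] 0x2a->0x09 len=6 : 4f bc e7 99 81 39
[2] 0x18->0x00 len=5 : 4a 4e a1 1b e7
[3] 0x2c->0x28 len=4 : e7 99 81 39
[4] 0x28->0x1b len=3 : e7 99 81
query mem[0x2a]=0x81, mem[0x09]=0x4f, mem[0x02]=0xa1, mem[0x24]=0xa3, mem[0x1c]=0x99

MEM[0x2a,0x09,0x02,0x24,0x1c] = 81 4f a1 a3 99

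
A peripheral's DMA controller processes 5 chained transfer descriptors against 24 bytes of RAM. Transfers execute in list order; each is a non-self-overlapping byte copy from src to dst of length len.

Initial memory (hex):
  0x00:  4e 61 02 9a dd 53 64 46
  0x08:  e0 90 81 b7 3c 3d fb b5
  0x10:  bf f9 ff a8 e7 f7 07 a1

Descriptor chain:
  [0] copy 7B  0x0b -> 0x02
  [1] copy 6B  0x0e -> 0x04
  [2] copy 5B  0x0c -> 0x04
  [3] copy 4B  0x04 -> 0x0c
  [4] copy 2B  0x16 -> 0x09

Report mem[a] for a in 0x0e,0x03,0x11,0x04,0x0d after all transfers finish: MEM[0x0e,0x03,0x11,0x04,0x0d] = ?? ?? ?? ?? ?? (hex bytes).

#0 dst[0x02+7] := {0xb7,0x3c,0x3d,0xfb,0xb5,0xbf,0xf9}
#1 dst[0x04+6] := {0xfb,0xb5,0xbf,0xf9,0xff,0xa8}
#2 dst[0x04+5] := {0x3c,0x3d,0xfb,0xb5,0xbf}
#3 dst[0x0c+4] := {0x3c,0x3d,0xfb,0xb5}
#4 dst[0x09+2] := {0x07,0xa1}
query mem[0x0e]=0xfb, mem[0x03]=0x3c, mem[0x11]=0xf9, mem[0x04]=0x3c, mem[0x0d]=0x3d

MEM[0x0e,0x03,0x11,0x04,0x0d] = fb 3c f9 3c 3d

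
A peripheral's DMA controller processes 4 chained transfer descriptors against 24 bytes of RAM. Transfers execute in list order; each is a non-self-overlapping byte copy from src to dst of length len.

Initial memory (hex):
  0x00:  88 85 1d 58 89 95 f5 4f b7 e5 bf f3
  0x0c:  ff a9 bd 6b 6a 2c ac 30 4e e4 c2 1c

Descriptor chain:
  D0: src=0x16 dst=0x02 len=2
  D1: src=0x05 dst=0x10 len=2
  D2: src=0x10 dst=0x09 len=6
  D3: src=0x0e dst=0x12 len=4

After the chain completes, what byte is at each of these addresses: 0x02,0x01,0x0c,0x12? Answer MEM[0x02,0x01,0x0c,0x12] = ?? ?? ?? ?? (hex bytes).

MEM[0x02,0x01,0x0c,0x12] = c2 85 30 e4

D0: mem[0x02..0x03] <- [c2 1c]
D1: mem[0x10..0x11] <- [95 f5]
D2: mem[0x09..0x0e] <- [95 f5 ac 30 4e e4]
D3: mem[0x12..0x15] <- [e4 6b 95 f5]
query mem[0x02]=0xc2, mem[0x01]=0x85, mem[0x0c]=0x30, mem[0x12]=0xe4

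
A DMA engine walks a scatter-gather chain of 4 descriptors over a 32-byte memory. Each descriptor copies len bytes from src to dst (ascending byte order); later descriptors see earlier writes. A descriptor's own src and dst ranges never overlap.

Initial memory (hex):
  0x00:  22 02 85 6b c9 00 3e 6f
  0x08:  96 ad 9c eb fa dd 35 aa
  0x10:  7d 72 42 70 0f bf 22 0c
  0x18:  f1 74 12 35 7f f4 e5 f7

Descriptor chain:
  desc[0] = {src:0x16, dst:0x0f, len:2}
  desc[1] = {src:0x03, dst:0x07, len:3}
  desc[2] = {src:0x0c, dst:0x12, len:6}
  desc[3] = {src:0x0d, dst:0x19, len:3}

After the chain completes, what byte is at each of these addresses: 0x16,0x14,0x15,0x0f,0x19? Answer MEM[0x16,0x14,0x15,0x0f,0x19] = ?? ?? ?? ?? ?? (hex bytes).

MEM[0x16,0x14,0x15,0x0f,0x19] = 0c 35 22 22 dd

[0] 0x16->0x0f len=2 : 22 0c
[1] 0x03->0x07 len=3 : 6b c9 00
[2] 0x0c->0x12 len=6 : fa dd 35 22 0c 72
[3] 0x0d->0x19 len=3 : dd 35 22
query mem[0x16]=0x0c, mem[0x14]=0x35, mem[0x15]=0x22, mem[0x0f]=0x22, mem[0x19]=0xdd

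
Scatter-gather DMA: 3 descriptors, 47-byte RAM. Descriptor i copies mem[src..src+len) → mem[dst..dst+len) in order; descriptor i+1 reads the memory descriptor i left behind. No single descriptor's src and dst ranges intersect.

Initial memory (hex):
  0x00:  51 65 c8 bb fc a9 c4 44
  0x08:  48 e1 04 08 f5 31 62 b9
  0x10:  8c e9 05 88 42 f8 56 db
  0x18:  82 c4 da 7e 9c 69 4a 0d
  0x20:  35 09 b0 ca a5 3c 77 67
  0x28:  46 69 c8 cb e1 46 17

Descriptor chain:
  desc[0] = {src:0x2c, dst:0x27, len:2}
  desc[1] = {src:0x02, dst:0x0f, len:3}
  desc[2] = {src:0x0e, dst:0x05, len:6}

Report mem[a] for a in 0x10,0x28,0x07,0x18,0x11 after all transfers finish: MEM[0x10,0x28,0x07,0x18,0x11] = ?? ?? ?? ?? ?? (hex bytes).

MEM[0x10,0x28,0x07,0x18,0x11] = bb 46 bb 82 fc

  after D0: wrote 2B at 0x27 = e146
  after D1: wrote 3B at 0x0f = c8bbfc
  after D2: wrote 6B at 0x05 = 62c8bbfc0588
query mem[0x10]=0xbb, mem[0x28]=0x46, mem[0x07]=0xbb, mem[0x18]=0x82, mem[0x11]=0xfc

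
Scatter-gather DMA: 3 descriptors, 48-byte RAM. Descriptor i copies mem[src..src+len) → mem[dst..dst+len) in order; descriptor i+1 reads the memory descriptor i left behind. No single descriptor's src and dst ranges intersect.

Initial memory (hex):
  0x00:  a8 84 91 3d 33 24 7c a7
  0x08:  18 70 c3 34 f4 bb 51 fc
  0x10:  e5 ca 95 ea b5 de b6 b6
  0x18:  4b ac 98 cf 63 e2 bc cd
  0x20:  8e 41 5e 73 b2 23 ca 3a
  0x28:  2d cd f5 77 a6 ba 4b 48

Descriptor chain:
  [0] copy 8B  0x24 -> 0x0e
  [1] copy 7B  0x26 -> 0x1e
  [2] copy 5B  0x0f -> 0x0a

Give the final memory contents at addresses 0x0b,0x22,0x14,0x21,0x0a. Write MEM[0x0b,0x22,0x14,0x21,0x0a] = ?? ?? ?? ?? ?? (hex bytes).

MEM[0x0b,0x22,0x14,0x21,0x0a] = ca f5 f5 cd 23

#0 dst[0x0e+8] := {0xb2,0x23,0xca,0x3a,0x2d,0xcd,0xf5,0x77}
#1 dst[0x1e+7] := {0xca,0x3a,0x2d,0xcd,0xf5,0x77,0xa6}
#2 dst[0x0a+5] := {0x23,0xca,0x3a,0x2d,0xcd}
query mem[0x0b]=0xca, mem[0x22]=0xf5, mem[0x14]=0xf5, mem[0x21]=0xcd, mem[0x0a]=0x23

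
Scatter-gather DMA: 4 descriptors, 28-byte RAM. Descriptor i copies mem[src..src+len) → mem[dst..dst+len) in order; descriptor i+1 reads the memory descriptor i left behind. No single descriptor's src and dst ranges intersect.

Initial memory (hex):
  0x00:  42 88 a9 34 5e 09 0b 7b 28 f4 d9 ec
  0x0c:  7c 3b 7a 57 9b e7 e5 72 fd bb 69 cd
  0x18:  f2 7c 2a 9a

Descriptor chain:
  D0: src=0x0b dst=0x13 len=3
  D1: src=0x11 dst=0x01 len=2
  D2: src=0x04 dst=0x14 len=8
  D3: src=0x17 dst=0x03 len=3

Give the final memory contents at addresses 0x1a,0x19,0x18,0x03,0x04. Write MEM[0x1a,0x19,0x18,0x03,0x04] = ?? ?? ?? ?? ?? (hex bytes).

MEM[0x1a,0x19,0x18,0x03,0x04] = d9 f4 28 7b 28

D0: mem[0x13..0x15] <- [ec 7c 3b]
D1: mem[0x01..0x02] <- [e7 e5]
D2: mem[0x14..0x1b] <- [5e 09 0b 7b 28 f4 d9 ec]
D3: mem[0x03..0x05] <- [7b 28 f4]
query mem[0x1a]=0xd9, mem[0x19]=0xf4, mem[0x18]=0x28, mem[0x03]=0x7b, mem[0x04]=0x28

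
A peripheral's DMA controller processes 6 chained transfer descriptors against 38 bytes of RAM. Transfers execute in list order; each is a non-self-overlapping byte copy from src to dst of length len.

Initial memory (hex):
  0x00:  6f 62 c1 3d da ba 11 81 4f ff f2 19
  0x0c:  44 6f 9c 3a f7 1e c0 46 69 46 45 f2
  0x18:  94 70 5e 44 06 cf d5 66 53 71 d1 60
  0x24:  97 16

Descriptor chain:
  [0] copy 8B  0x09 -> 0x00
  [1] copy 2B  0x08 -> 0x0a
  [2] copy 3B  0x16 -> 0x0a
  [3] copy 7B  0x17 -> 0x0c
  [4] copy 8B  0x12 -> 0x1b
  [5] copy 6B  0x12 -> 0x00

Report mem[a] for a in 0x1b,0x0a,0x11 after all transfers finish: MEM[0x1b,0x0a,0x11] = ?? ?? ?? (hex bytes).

[0] 0x09->0x00 len=8 : ff f2 19 44 6f 9c 3a f7
[1] 0x08->0x0a len=2 : 4f ff
[2] 0x16->0x0a len=3 : 45 f2 94
[3] 0x17->0x0c len=7 : f2 94 70 5e 44 06 cf
[4] 0x12->0x1b len=8 : cf 46 69 46 45 f2 94 70
[5] 0x12->0x00 len=6 : cf 46 69 46 45 f2
query mem[0x1b]=0xcf, mem[0x0a]=0x45, mem[0x11]=0x06

MEM[0x1b,0x0a,0x11] = cf 45 06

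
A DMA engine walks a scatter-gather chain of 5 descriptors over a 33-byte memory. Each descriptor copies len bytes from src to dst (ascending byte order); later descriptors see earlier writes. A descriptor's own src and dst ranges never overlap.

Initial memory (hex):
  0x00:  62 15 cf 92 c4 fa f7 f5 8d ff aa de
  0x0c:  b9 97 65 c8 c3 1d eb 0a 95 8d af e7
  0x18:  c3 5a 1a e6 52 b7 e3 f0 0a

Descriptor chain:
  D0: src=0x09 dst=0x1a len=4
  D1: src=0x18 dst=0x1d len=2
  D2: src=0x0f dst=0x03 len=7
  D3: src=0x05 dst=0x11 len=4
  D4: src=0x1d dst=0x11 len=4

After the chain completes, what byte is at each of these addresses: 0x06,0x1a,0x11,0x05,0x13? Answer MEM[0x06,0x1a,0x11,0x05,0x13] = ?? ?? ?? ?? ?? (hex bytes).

D0: mem[0x1a..0x1d] <- [ff aa de b9]
D1: mem[0x1d..0x1e] <- [c3 5a]
D2: mem[0x03..0x09] <- [c8 c3 1d eb 0a 95 8d]
D3: mem[0x11..0x14] <- [1d eb 0a 95]
D4: mem[0x11..0x14] <- [c3 5a f0 0a]
query mem[0x06]=0xeb, mem[0x1a]=0xff, mem[0x11]=0xc3, mem[0x05]=0x1d, mem[0x13]=0xf0

MEM[0x06,0x1a,0x11,0x05,0x13] = eb ff c3 1d f0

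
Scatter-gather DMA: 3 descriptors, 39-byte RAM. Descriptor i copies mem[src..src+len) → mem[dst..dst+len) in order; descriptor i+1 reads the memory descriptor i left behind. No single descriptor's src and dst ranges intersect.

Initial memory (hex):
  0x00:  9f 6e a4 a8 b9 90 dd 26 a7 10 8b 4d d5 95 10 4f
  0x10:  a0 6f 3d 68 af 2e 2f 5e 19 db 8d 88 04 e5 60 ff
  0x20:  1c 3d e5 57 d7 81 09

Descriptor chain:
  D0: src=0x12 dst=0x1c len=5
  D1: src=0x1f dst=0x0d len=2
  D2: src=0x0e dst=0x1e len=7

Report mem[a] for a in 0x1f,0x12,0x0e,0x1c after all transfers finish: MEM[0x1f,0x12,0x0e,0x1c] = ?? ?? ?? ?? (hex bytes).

MEM[0x1f,0x12,0x0e,0x1c] = 4f 3d 2f 3d

[0] 0x12->0x1c len=5 : 3d 68 af 2e 2f
[1] 0x1f->0x0d len=2 : 2e 2f
[2] 0x0e->0x1e len=7 : 2f 4f a0 6f 3d 68 af
query mem[0x1f]=0x4f, mem[0x12]=0x3d, mem[0x0e]=0x2f, mem[0x1c]=0x3d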